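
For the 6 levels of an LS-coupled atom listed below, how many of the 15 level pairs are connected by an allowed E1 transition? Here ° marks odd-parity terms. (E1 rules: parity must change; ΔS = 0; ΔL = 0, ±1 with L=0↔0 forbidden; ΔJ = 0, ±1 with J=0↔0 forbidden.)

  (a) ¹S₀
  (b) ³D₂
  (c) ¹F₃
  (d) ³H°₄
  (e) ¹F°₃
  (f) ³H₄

(a)–(b): forbidden (parity, ΔS, ΔL, ΔJ).
(a)–(c): forbidden (parity, ΔL, ΔJ).
(a)–(d): forbidden (ΔS, ΔL, ΔJ).
(a)–(e): forbidden (ΔL, ΔJ).
(a)–(f): forbidden (parity, ΔS, ΔL, ΔJ).
(b)–(c): forbidden (parity, ΔS).
(b)–(d): forbidden (ΔL, ΔJ).
(b)–(e): forbidden (ΔS).
(b)–(f): forbidden (parity, ΔL, ΔJ).
(c)–(d): forbidden (ΔS, ΔL).
(c)–(e): allowed.
(c)–(f): forbidden (parity, ΔS, ΔL).
(d)–(e): forbidden (parity, ΔS, ΔL).
(d)–(f): allowed.
(e)–(f): forbidden (ΔS, ΔL).
Allowed pairs: 2 of 15.

2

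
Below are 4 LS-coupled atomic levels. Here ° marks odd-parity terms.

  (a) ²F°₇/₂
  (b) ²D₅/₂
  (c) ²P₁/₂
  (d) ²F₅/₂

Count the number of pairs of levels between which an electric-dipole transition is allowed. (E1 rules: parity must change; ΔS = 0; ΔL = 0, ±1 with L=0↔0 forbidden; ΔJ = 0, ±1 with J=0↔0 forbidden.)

2

(a)–(b): allowed.
(a)–(c): forbidden (ΔL, ΔJ).
(a)–(d): allowed.
(b)–(c): forbidden (parity, ΔJ).
(b)–(d): forbidden (parity).
(c)–(d): forbidden (parity, ΔL, ΔJ).
Allowed pairs: 2 of 6.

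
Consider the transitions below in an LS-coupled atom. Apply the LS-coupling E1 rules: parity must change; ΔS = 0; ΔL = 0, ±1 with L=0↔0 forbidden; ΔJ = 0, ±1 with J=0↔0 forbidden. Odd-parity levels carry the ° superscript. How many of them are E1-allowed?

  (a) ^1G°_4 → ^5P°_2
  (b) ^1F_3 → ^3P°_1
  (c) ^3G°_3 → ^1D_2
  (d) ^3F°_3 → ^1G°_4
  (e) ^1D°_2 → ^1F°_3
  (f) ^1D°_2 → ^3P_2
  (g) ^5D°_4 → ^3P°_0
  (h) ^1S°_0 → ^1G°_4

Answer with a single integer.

0

(a) forbidden (parity, ΔS, ΔL, ΔJ fail)
(b) forbidden (ΔS, ΔL, ΔJ fail)
(c) forbidden (ΔS, ΔL fail)
(d) forbidden (parity, ΔS fail)
(e) forbidden (parity fails)
(f) forbidden (ΔS fails)
(g) forbidden (parity, ΔS, ΔJ fail)
(h) forbidden (parity, ΔL, ΔJ fail)
Total allowed: 0 of 8.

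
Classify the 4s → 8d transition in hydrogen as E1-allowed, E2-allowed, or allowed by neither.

E2

Δl = 2 − 0 = +2; l_i + l_f = 2.
E1 (Δl = ±1): not satisfied.
E2 (Δl = 0,±2, l_i+l_f ≥ 2): satisfied.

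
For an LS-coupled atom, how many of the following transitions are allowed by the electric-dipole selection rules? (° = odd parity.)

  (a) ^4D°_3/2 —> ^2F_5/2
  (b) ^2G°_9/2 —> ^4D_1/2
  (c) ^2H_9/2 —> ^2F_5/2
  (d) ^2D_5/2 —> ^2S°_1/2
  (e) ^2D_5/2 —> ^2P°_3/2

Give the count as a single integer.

1

(a) forbidden (ΔS fails)
(b) forbidden (ΔS, ΔL, ΔJ fail)
(c) forbidden (parity, ΔL, ΔJ fail)
(d) forbidden (ΔL, ΔJ fail)
(e) allowed
Total allowed: 1 of 5.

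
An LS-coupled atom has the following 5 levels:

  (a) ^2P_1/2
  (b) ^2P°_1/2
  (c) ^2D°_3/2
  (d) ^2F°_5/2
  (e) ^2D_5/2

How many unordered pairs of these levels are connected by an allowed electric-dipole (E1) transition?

(a)–(b): allowed.
(a)–(c): allowed.
(a)–(d): forbidden (ΔL, ΔJ).
(a)–(e): forbidden (parity, ΔJ).
(b)–(c): forbidden (parity).
(b)–(d): forbidden (parity, ΔL, ΔJ).
(b)–(e): forbidden (ΔJ).
(c)–(d): forbidden (parity).
(c)–(e): allowed.
(d)–(e): allowed.
Allowed pairs: 4 of 10.

4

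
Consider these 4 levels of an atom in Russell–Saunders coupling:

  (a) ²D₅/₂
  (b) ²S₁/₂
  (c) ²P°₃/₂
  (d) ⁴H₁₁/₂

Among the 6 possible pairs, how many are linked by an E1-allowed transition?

2

(a)–(b): forbidden (parity, ΔL, ΔJ).
(a)–(c): allowed.
(a)–(d): forbidden (parity, ΔS, ΔL, ΔJ).
(b)–(c): allowed.
(b)–(d): forbidden (parity, ΔS, ΔL, ΔJ).
(c)–(d): forbidden (ΔS, ΔL, ΔJ).
Allowed pairs: 2 of 6.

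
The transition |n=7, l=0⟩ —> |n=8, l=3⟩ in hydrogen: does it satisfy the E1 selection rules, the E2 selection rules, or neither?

Δl = 3 − 0 = +3; l_i + l_f = 3.
E1 (Δl = ±1): not satisfied.
E2 (Δl = 0,±2, l_i+l_f ≥ 2): not satisfied.

neither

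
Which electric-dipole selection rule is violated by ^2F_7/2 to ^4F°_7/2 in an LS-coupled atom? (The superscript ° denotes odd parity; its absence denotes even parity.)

the ΔS = 0 rule

Parity must change: even → odd — passes.
ΔS = 0: S: 1/2 → 3/2 — fails.
ΔL = 0, ±1 (not L=0↔0): L: 3 → 3, ΔL = +0 — passes.
ΔJ = 0, ±1 (not J=0↔0): J: 7/2 → 7/2, ΔJ = +0 — passes.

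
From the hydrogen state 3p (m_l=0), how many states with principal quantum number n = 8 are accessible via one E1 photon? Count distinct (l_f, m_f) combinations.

4

E1 requires Δl = ±1, so l_f ∈ {0, 2}; with 0 ≤ l_f ≤ n_f−1 = 7, the allowed l_f values are {0, 2}.
For l_f = 0: m_f ∈ {m_i−1, m_i, m_i+1} ∩ [−0, 0] = {0} → 1 state.
For l_f = 2: m_f ∈ {m_i−1, m_i, m_i+1} ∩ [−2, 2] = {-1, 0, 1} → 3 states.
Total: 4.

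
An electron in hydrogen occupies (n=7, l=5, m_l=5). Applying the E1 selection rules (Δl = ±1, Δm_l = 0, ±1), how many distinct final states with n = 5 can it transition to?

1

E1 requires Δl = ±1, so l_f ∈ {4, 6}; with 0 ≤ l_f ≤ n_f−1 = 4, the allowed l_f values are {4}.
For l_f = 4: m_f ∈ {m_i−1, m_i, m_i+1} ∩ [−4, 4] = {4} → 1 state.
Total: 1.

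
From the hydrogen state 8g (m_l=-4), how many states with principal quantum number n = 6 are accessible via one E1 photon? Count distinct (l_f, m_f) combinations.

E1 requires Δl = ±1, so l_f ∈ {3, 5}; with 0 ≤ l_f ≤ n_f−1 = 5, the allowed l_f values are {3, 5}.
For l_f = 3: m_f ∈ {m_i−1, m_i, m_i+1} ∩ [−3, 3] = {-3} → 1 state.
For l_f = 5: m_f ∈ {m_i−1, m_i, m_i+1} ∩ [−5, 5] = {-5, -4, -3} → 3 states.
Total: 4.

4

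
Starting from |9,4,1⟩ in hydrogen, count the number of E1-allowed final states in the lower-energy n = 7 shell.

E1 requires Δl = ±1, so l_f ∈ {3, 5}; with 0 ≤ l_f ≤ n_f−1 = 6, the allowed l_f values are {3, 5}.
For l_f = 3: m_f ∈ {m_i−1, m_i, m_i+1} ∩ [−3, 3] = {0, 1, 2} → 3 states.
For l_f = 5: m_f ∈ {m_i−1, m_i, m_i+1} ∩ [−5, 5] = {0, 1, 2} → 3 states.
Total: 6.

6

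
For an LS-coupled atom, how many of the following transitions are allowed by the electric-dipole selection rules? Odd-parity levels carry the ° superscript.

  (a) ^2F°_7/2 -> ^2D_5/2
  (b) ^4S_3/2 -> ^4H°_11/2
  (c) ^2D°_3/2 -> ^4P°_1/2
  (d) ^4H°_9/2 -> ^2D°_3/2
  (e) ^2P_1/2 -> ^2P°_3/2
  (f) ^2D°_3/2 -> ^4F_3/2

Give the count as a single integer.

(a) allowed
(b) forbidden (ΔL, ΔJ fail)
(c) forbidden (parity, ΔS fail)
(d) forbidden (parity, ΔS, ΔL, ΔJ fail)
(e) allowed
(f) forbidden (ΔS fails)
Total allowed: 2 of 6.

2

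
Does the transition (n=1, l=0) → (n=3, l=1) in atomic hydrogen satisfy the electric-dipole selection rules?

Δl = 1 − 0 = +1; the E1 rule Δl = ±1 is ok.
All E1 selection rules are satisfied.

allowed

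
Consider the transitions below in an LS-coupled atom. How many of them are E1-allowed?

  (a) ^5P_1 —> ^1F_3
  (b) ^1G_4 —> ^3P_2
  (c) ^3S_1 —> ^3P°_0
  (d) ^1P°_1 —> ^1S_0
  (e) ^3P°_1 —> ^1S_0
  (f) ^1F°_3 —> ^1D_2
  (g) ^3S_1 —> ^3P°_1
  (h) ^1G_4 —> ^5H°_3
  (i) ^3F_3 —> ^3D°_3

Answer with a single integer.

5

(a) forbidden (parity, ΔS, ΔL, ΔJ fail)
(b) forbidden (parity, ΔS, ΔL, ΔJ fail)
(c) allowed
(d) allowed
(e) forbidden (ΔS fails)
(f) allowed
(g) allowed
(h) forbidden (ΔS fails)
(i) allowed
Total allowed: 5 of 9.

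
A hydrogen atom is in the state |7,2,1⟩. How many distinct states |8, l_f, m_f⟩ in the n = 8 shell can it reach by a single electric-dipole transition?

5

E1 requires Δl = ±1, so l_f ∈ {1, 3}; with 0 ≤ l_f ≤ n_f−1 = 7, the allowed l_f values are {1, 3}.
For l_f = 1: m_f ∈ {m_i−1, m_i, m_i+1} ∩ [−1, 1] = {0, 1} → 2 states.
For l_f = 3: m_f ∈ {m_i−1, m_i, m_i+1} ∩ [−3, 3] = {0, 1, 2} → 3 states.
Total: 5.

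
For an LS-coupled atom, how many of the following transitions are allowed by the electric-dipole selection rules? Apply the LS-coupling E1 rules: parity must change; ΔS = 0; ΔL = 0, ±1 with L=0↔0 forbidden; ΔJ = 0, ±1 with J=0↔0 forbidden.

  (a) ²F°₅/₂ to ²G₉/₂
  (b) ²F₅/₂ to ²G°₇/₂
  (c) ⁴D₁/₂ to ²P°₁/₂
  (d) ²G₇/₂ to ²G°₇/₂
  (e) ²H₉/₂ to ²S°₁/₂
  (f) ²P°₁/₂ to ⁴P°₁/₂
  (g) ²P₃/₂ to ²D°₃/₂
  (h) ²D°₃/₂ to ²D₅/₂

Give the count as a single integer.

4

(a) forbidden (ΔJ fails)
(b) allowed
(c) forbidden (ΔS fails)
(d) allowed
(e) forbidden (ΔL, ΔJ fail)
(f) forbidden (parity, ΔS fail)
(g) allowed
(h) allowed
Total allowed: 4 of 8.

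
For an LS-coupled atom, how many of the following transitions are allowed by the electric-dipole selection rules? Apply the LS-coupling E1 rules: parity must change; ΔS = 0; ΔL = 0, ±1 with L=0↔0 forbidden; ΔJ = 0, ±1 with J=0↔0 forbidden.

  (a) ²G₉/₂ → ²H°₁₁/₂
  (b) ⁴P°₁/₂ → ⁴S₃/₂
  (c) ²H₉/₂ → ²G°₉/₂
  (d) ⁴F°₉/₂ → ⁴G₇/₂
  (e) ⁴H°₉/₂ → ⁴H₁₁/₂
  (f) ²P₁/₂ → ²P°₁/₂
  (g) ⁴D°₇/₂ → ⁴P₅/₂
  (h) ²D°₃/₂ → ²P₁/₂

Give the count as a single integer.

(a) allowed
(b) allowed
(c) allowed
(d) allowed
(e) allowed
(f) allowed
(g) allowed
(h) allowed
Total allowed: 8 of 8.

8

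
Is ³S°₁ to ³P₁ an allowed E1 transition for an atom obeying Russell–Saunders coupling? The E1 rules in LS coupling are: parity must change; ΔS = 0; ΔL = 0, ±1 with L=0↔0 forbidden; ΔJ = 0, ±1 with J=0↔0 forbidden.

Initial level: S=1, L=0, J=1, parity odd. Final level: S=1, L=1, J=1, parity even.
Parity must change: odd → even — ✓.
ΔS = 0: S: 1 → 1 — ✓.
ΔL = 0, ±1 (not L=0↔0): L: 0 → 1, ΔL = +1 — ✓.
ΔJ = 0, ±1 (not J=0↔0): J: 1 → 1, ΔJ = +0 — ✓.
All four E1 rules are satisfied.

allowed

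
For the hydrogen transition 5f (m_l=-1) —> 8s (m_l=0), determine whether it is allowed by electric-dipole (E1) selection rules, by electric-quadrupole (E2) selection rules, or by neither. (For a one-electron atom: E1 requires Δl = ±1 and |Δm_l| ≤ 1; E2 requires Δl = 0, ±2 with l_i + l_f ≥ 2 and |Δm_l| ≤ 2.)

neither

Δl = 0 − 3 = -3; l_i + l_f = 3.
Δm_l = +1.
E1 (Δl = ±1, |Δm_l| ≤ 1): not satisfied.
E2 (Δl = 0,±2, l_i+l_f ≥ 2, |Δm_l| ≤ 2): not satisfied.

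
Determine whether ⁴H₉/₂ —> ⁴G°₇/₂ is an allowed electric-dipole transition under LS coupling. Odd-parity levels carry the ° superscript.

Initial level: S=3/2, L=5, J=9/2, parity even. Final level: S=3/2, L=4, J=7/2, parity odd.
Parity must change: even → odd — passes.
ΔS = 0: S: 3/2 → 3/2 — passes.
ΔL = 0, ±1 (not L=0↔0): L: 5 → 4, ΔL = -1 — passes.
ΔJ = 0, ±1 (not J=0↔0): J: 9/2 → 7/2, ΔJ = -1 — passes.
All four E1 rules are satisfied.

allowed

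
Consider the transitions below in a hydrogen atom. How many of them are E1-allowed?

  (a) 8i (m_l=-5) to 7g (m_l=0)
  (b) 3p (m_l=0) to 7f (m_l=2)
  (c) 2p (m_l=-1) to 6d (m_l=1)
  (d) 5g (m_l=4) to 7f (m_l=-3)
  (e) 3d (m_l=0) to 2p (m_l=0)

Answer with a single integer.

1

(a) forbidden — Δl = -2 (E1 requires Δl = ±1); Δm_l = +5 (E1 requires Δm_l = 0, ±1)
(b) forbidden — Δl = +2 (E1 requires Δl = ±1); Δm_l = +2 (E1 requires Δm_l = 0, ±1)
(c) forbidden — Δm_l = +2 (E1 requires Δm_l = 0, ±1)
(d) forbidden — Δm_l = -7 (E1 requires Δm_l = 0, ±1)
(e) allowed
Total allowed: 1 of 5.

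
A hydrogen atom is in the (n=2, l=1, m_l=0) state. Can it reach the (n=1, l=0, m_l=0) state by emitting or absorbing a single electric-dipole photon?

allowed

l: 1 → 0 (Δl = -1). Δl = ±1 passes.
m_l: 0 → 0 (Δm_l = +0). |Δm_l| ≤ 1 passes.
All E1 selection rules are satisfied.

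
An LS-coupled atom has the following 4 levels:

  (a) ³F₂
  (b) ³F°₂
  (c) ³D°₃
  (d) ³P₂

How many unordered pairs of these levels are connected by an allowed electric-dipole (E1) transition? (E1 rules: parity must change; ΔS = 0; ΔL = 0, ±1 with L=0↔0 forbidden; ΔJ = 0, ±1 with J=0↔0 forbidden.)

(a)–(b): allowed.
(a)–(c): allowed.
(a)–(d): forbidden (parity, ΔL).
(b)–(c): forbidden (parity).
(b)–(d): forbidden (ΔL).
(c)–(d): allowed.
Allowed pairs: 3 of 6.

3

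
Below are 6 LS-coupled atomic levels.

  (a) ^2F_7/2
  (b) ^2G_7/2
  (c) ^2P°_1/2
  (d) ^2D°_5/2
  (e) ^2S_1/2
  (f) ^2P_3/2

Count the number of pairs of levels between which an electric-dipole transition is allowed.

4

(a)–(b): forbidden (parity).
(a)–(c): forbidden (ΔL, ΔJ).
(a)–(d): allowed.
(a)–(e): forbidden (parity, ΔL, ΔJ).
(a)–(f): forbidden (parity, ΔL, ΔJ).
(b)–(c): forbidden (ΔL, ΔJ).
(b)–(d): forbidden (ΔL).
(b)–(e): forbidden (parity, ΔL, ΔJ).
(b)–(f): forbidden (parity, ΔL, ΔJ).
(c)–(d): forbidden (parity, ΔJ).
(c)–(e): allowed.
(c)–(f): allowed.
(d)–(e): forbidden (ΔL, ΔJ).
(d)–(f): allowed.
(e)–(f): forbidden (parity).
Allowed pairs: 4 of 15.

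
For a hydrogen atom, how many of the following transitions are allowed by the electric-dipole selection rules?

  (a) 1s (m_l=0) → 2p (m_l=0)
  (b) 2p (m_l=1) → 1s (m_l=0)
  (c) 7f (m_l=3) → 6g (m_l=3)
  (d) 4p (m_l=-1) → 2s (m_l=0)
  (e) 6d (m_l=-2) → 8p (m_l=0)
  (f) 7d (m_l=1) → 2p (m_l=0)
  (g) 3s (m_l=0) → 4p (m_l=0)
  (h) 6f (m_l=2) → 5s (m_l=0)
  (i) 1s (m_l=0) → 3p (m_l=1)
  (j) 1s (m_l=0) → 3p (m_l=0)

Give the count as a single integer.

8

(a) allowed
(b) allowed
(c) allowed
(d) allowed
(e) forbidden — Δm_l = +2 (E1 requires Δm_l = 0, ±1)
(f) allowed
(g) allowed
(h) forbidden — Δl = -3 (E1 requires Δl = ±1); Δm_l = -2 (E1 requires Δm_l = 0, ±1)
(i) allowed
(j) allowed
Total allowed: 8 of 10.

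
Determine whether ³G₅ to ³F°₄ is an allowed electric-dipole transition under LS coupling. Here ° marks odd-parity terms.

Reading off the term symbols: S 1→1, L 4→3, J 5→4, parity even→odd.
Parity must change: even → odd — ok.
ΔS = 0: S: 1 → 1 — ok.
ΔL = 0, ±1 (not L=0↔0): L: 4 → 3, ΔL = -1 — ok.
ΔJ = 0, ±1 (not J=0↔0): J: 5 → 4, ΔJ = -1 — ok.
All four E1 rules are satisfied.

allowed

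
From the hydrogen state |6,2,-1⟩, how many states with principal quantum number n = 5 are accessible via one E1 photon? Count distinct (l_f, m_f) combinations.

E1 requires Δl = ±1, so l_f ∈ {1, 3}; with 0 ≤ l_f ≤ n_f−1 = 4, the allowed l_f values are {1, 3}.
For l_f = 1: m_f ∈ {m_i−1, m_i, m_i+1} ∩ [−1, 1] = {-1, 0} → 2 states.
For l_f = 3: m_f ∈ {m_i−1, m_i, m_i+1} ∩ [−3, 3] = {-2, -1, 0} → 3 states.
Total: 5.

5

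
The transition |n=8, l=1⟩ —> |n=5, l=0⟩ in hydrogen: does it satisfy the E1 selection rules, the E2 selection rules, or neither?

Δl = 0 − 1 = -1; l_i + l_f = 1.
E1 (Δl = ±1): satisfied.
E2 (Δl = 0,±2, l_i+l_f ≥ 2): not satisfied.

E1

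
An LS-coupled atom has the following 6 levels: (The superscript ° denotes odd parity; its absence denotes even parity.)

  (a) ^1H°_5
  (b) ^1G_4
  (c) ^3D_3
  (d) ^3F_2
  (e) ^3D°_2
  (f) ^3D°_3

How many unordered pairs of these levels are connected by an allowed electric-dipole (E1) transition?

(a)–(b): allowed.
(a)–(c): forbidden (ΔS, ΔL, ΔJ).
(a)–(d): forbidden (ΔS, ΔL, ΔJ).
(a)–(e): forbidden (parity, ΔS, ΔL, ΔJ).
(a)–(f): forbidden (parity, ΔS, ΔL, ΔJ).
(b)–(c): forbidden (parity, ΔS, ΔL).
(b)–(d): forbidden (parity, ΔS, ΔJ).
(b)–(e): forbidden (ΔS, ΔL, ΔJ).
(b)–(f): forbidden (ΔS, ΔL).
(c)–(d): forbidden (parity).
(c)–(e): allowed.
(c)–(f): allowed.
(d)–(e): allowed.
(d)–(f): allowed.
(e)–(f): forbidden (parity).
Allowed pairs: 5 of 15.

5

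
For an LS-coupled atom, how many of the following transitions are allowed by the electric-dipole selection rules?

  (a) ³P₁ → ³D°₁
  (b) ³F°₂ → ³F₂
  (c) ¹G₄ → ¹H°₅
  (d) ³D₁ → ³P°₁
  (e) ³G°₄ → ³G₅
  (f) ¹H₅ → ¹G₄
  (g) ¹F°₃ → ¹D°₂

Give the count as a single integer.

5

(a) allowed
(b) allowed
(c) allowed
(d) allowed
(e) allowed
(f) forbidden (parity fails)
(g) forbidden (parity fails)
Total allowed: 5 of 7.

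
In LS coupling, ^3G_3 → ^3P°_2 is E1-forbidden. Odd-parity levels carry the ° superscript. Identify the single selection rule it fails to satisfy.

Reading off the term symbols: S 1→1, L 4→1, J 3→2, parity even→odd.
Parity must change: even → odd — ✓.
ΔS = 0: S: 1 → 1 — ✓.
ΔL = 0, ±1 (not L=0↔0): L: 4 → 1, ΔL = -3 — ✗.
ΔJ = 0, ±1 (not J=0↔0): J: 3 → 2, ΔJ = -1 — ✓.

the ΔL = 0, ±1 rule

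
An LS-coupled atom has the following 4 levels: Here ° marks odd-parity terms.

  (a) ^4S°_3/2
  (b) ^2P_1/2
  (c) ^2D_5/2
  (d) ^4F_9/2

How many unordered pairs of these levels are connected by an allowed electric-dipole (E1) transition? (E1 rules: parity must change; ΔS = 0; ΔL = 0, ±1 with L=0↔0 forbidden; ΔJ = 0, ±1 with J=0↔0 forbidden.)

0

(a)–(b): forbidden (ΔS).
(a)–(c): forbidden (ΔS, ΔL).
(a)–(d): forbidden (ΔL, ΔJ).
(b)–(c): forbidden (parity, ΔJ).
(b)–(d): forbidden (parity, ΔS, ΔL, ΔJ).
(c)–(d): forbidden (parity, ΔS, ΔJ).
Allowed pairs: 0 of 6.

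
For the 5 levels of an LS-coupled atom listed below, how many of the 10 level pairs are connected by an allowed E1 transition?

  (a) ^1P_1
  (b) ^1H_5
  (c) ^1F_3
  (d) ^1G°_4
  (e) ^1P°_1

(a)–(b): forbidden (parity, ΔL, ΔJ).
(a)–(c): forbidden (parity, ΔL, ΔJ).
(a)–(d): forbidden (ΔL, ΔJ).
(a)–(e): allowed.
(b)–(c): forbidden (parity, ΔL, ΔJ).
(b)–(d): allowed.
(b)–(e): forbidden (ΔL, ΔJ).
(c)–(d): allowed.
(c)–(e): forbidden (ΔL, ΔJ).
(d)–(e): forbidden (parity, ΔL, ΔJ).
Allowed pairs: 3 of 10.

3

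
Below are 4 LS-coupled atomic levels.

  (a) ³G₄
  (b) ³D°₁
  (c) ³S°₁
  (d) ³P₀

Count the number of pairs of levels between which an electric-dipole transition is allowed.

(a)–(b): forbidden (ΔL, ΔJ).
(a)–(c): forbidden (ΔL, ΔJ).
(a)–(d): forbidden (parity, ΔL, ΔJ).
(b)–(c): forbidden (parity, ΔL).
(b)–(d): allowed.
(c)–(d): allowed.
Allowed pairs: 2 of 6.

2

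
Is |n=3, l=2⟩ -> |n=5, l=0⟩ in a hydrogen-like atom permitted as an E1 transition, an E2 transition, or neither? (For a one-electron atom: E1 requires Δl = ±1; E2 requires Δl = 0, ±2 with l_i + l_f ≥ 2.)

E2

Δl = 0 − 2 = -2; l_i + l_f = 2.
E1 (Δl = ±1): not satisfied.
E2 (Δl = 0,±2, l_i+l_f ≥ 2): satisfied.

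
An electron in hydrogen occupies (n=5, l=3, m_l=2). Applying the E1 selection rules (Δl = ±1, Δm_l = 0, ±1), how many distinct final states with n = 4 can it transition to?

2

E1 requires Δl = ±1, so l_f ∈ {2, 4}; with 0 ≤ l_f ≤ n_f−1 = 3, the allowed l_f values are {2}.
For l_f = 2: m_f ∈ {m_i−1, m_i, m_i+1} ∩ [−2, 2] = {1, 2} → 2 states.
Total: 2.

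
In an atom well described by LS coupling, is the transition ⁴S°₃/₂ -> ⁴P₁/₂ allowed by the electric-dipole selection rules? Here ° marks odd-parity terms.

Parity must change: odd → even — ✓.
ΔS = 0: S: 3/2 → 3/2 — ✓.
ΔL = 0, ±1 (not L=0↔0): L: 0 → 1, ΔL = +1 — ✓.
ΔJ = 0, ±1 (not J=0↔0): J: 3/2 → 1/2, ΔJ = -1 — ✓.
All four E1 rules are satisfied.

allowed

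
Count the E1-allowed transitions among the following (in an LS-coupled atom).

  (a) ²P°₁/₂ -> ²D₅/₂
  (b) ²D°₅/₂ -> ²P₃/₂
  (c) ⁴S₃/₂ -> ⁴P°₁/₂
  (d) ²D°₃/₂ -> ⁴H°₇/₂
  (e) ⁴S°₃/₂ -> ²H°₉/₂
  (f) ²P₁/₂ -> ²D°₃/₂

3

(a) forbidden (ΔJ fails)
(b) allowed
(c) allowed
(d) forbidden (parity, ΔS, ΔL, ΔJ fail)
(e) forbidden (parity, ΔS, ΔL, ΔJ fail)
(f) allowed
Total allowed: 3 of 6.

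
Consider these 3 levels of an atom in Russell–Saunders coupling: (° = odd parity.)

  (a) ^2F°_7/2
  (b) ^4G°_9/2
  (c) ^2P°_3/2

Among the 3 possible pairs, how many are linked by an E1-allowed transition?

(a)–(b): forbidden (parity, ΔS).
(a)–(c): forbidden (parity, ΔL, ΔJ).
(b)–(c): forbidden (parity, ΔS, ΔL, ΔJ).
Allowed pairs: 0 of 3.

0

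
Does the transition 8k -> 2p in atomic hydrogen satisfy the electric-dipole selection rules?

Δl = 1 − 7 = -6; the E1 rule Δl = ±1 is ✗.
The transition is electric-dipole forbidden.

forbidden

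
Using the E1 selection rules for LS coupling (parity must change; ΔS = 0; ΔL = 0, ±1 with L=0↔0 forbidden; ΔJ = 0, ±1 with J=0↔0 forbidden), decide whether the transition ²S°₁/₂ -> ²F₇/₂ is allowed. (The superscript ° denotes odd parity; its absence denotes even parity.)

Reading off the term symbols: S 1/2→1/2, L 0→3, J 1/2→7/2, parity odd→even.
Parity must change: odd → even — passes.
ΔS = 0: S: 1/2 → 1/2 — passes.
ΔL = 0, ±1 (not L=0↔0): L: 0 → 3, ΔL = +3 — fails.
ΔJ = 0, ±1 (not J=0↔0): J: 1/2 → 7/2, ΔJ = +3 — fails.
Rule(s) violated: ΔL, ΔJ.

forbidden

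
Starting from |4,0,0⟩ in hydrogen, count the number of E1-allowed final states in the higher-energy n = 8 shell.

E1 requires Δl = ±1, so l_f ∈ {-1, 1}; with 0 ≤ l_f ≤ n_f−1 = 7, the allowed l_f values are {1}.
For l_f = 1: m_f ∈ {m_i−1, m_i, m_i+1} ∩ [−1, 1] = {-1, 0, 1} → 3 states.
Total: 3.

3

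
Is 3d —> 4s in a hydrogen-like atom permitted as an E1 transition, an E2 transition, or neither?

E2

Δl = 0 − 2 = -2; l_i + l_f = 2.
E1 (Δl = ±1): not satisfied.
E2 (Δl = 0,±2, l_i+l_f ≥ 2): satisfied.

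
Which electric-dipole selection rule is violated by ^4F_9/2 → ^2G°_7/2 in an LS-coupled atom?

ΔJ = 0, ±1 (not J=0↔0): J: 9/2 → 7/2, ΔJ = -1 — ok.
Parity must change: even → odd — ok.
ΔS = 0: S: 3/2 → 1/2 — fails.
ΔL = 0, ±1 (not L=0↔0): L: 3 → 4, ΔL = +1 — ok.

the ΔS = 0 rule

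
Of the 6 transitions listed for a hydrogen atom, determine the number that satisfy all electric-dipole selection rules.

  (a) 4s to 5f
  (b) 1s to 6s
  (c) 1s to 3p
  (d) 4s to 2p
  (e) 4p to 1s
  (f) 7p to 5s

4

(a) forbidden — Δl = +3 (E1 requires Δl = ±1)
(b) forbidden — Δl = +0 (E1 requires Δl = ±1)
(c) allowed
(d) allowed
(e) allowed
(f) allowed
Total allowed: 4 of 6.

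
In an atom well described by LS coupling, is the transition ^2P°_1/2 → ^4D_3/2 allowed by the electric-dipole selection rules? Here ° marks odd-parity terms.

Initial level: S=1/2, L=1, J=1/2, parity odd. Final level: S=3/2, L=2, J=3/2, parity even.
ΔL = 0, ±1 (not L=0↔0): L: 1 → 2, ΔL = +1 — ✓.
Parity must change: odd → even — ✓.
ΔJ = 0, ±1 (not J=0↔0): J: 1/2 → 3/2, ΔJ = +1 — ✓.
ΔS = 0: S: 1/2 → 3/2 — ✗.
Rule(s) violated: ΔS.

forbidden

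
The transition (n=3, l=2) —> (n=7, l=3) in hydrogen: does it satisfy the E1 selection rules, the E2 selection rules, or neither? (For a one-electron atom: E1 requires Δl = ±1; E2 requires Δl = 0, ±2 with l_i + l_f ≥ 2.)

Δl = 3 − 2 = +1; l_i + l_f = 5.
E1 (Δl = ±1): satisfied.
E2 (Δl = 0,±2, l_i+l_f ≥ 2): not satisfied.

E1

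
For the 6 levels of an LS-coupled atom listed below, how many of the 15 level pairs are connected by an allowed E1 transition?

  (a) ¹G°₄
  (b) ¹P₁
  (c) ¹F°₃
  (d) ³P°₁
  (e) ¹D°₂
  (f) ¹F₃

4

(a)–(b): forbidden (ΔL, ΔJ).
(a)–(c): forbidden (parity).
(a)–(d): forbidden (parity, ΔS, ΔL, ΔJ).
(a)–(e): forbidden (parity, ΔL, ΔJ).
(a)–(f): allowed.
(b)–(c): forbidden (ΔL, ΔJ).
(b)–(d): forbidden (ΔS).
(b)–(e): allowed.
(b)–(f): forbidden (parity, ΔL, ΔJ).
(c)–(d): forbidden (parity, ΔS, ΔL, ΔJ).
(c)–(e): forbidden (parity).
(c)–(f): allowed.
(d)–(e): forbidden (parity, ΔS).
(d)–(f): forbidden (ΔS, ΔL, ΔJ).
(e)–(f): allowed.
Allowed pairs: 4 of 15.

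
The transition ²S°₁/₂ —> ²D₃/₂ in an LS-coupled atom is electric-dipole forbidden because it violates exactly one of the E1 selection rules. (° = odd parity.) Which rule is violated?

the ΔL = 0, ±1 rule

Reading off the term symbols: S 1/2→1/2, L 0→2, J 1/2→3/2, parity odd→even.
Parity must change: odd → even — passes.
ΔS = 0: S: 1/2 → 1/2 — passes.
ΔL = 0, ±1 (not L=0↔0): L: 0 → 2, ΔL = +2 — fails.
ΔJ = 0, ±1 (not J=0↔0): J: 1/2 → 3/2, ΔJ = +1 — passes.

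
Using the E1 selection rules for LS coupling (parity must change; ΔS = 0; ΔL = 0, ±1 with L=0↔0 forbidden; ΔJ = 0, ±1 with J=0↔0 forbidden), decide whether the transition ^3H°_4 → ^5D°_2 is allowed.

Reading off the term symbols: S 1→2, L 5→2, J 4→2, parity odd→odd.
ΔJ = 0, ±1 (not J=0↔0): J: 4 → 2, ΔJ = -2 — ✗.
ΔS = 0: S: 1 → 2 — ✗.
Parity must change: odd → odd — ✗.
ΔL = 0, ±1 (not L=0↔0): L: 5 → 2, ΔL = -3 — ✗.
Rule(s) violated: parity, ΔS, ΔL, ΔJ.

forbidden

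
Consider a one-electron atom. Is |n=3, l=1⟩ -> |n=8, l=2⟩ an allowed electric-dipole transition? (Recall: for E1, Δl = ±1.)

Initial l = 1, final l = 2, so Δl = +1. E1 requires Δl = ±1: passes.
All E1 selection rules are satisfied.

allowed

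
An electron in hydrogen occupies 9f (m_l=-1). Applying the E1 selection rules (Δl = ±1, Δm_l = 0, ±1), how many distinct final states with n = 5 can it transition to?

6

E1 requires Δl = ±1, so l_f ∈ {2, 4}; with 0 ≤ l_f ≤ n_f−1 = 4, the allowed l_f values are {2, 4}.
For l_f = 2: m_f ∈ {m_i−1, m_i, m_i+1} ∩ [−2, 2] = {-2, -1, 0} → 3 states.
For l_f = 4: m_f ∈ {m_i−1, m_i, m_i+1} ∩ [−4, 4] = {-2, -1, 0} → 3 states.
Total: 6.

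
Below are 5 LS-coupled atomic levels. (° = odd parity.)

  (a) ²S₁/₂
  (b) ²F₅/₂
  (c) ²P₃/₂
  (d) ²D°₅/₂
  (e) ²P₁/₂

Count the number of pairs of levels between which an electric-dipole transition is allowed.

(a)–(b): forbidden (parity, ΔL, ΔJ).
(a)–(c): forbidden (parity).
(a)–(d): forbidden (ΔL, ΔJ).
(a)–(e): forbidden (parity).
(b)–(c): forbidden (parity, ΔL).
(b)–(d): allowed.
(b)–(e): forbidden (parity, ΔL, ΔJ).
(c)–(d): allowed.
(c)–(e): forbidden (parity).
(d)–(e): forbidden (ΔJ).
Allowed pairs: 2 of 10.

2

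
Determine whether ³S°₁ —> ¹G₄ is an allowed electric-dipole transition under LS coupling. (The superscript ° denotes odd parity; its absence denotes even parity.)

Reading off the term symbols: S 1→0, L 0→4, J 1→4, parity odd→even.
Parity must change: odd → even — satisfied.
ΔS = 0: S: 1 → 0 — violated.
ΔL = 0, ±1 (not L=0↔0): L: 0 → 4, ΔL = +4 — violated.
ΔJ = 0, ±1 (not J=0↔0): J: 1 → 4, ΔJ = +3 — violated.
Rule(s) violated: ΔS, ΔL, ΔJ.

forbidden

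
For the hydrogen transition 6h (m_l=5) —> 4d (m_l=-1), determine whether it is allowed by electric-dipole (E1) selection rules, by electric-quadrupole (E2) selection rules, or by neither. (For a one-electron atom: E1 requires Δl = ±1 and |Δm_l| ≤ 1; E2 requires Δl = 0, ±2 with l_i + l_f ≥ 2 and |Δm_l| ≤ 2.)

neither

Δl = 2 − 5 = -3; l_i + l_f = 7.
Δm_l = -6.
E1 (Δl = ±1, |Δm_l| ≤ 1): not satisfied.
E2 (Δl = 0,±2, l_i+l_f ≥ 2, |Δm_l| ≤ 2): not satisfied.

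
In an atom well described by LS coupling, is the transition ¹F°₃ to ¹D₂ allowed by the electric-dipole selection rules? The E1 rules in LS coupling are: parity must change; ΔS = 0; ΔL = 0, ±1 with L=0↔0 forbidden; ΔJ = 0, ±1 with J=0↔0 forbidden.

allowed

Parity must change: odd → even — ✓.
ΔS = 0: S: 0 → 0 — ✓.
ΔL = 0, ±1 (not L=0↔0): L: 3 → 2, ΔL = -1 — ✓.
ΔJ = 0, ±1 (not J=0↔0): J: 3 → 2, ΔJ = -1 — ✓.
All four E1 rules are satisfied.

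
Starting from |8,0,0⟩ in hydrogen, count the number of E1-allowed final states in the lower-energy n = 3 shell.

3

E1 requires Δl = ±1, so l_f ∈ {-1, 1}; with 0 ≤ l_f ≤ n_f−1 = 2, the allowed l_f values are {1}.
For l_f = 1: m_f ∈ {m_i−1, m_i, m_i+1} ∩ [−1, 1] = {-1, 0, 1} → 3 states.
Total: 3.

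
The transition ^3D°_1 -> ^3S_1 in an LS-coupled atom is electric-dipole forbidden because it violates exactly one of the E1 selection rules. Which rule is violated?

Reading off the term symbols: S 1→1, L 2→0, J 1→1, parity odd→even.
Parity must change: odd → even — ✓.
ΔJ = 0, ±1 (not J=0↔0): J: 1 → 1, ΔJ = +0 — ✓.
ΔL = 0, ±1 (not L=0↔0): L: 2 → 0, ΔL = -2 — ✗.
ΔS = 0: S: 1 → 1 — ✓.

the ΔL = 0, ±1 rule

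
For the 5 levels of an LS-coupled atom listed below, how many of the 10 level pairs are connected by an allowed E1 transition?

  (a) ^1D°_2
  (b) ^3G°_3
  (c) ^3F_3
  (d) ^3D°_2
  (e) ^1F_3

3

(a)–(b): forbidden (parity, ΔS, ΔL).
(a)–(c): forbidden (ΔS).
(a)–(d): forbidden (parity, ΔS).
(a)–(e): allowed.
(b)–(c): allowed.
(b)–(d): forbidden (parity, ΔL).
(b)–(e): forbidden (ΔS).
(c)–(d): allowed.
(c)–(e): forbidden (parity, ΔS).
(d)–(e): forbidden (ΔS).
Allowed pairs: 3 of 10.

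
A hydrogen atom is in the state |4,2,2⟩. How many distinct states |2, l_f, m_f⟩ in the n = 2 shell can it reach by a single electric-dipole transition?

E1 requires Δl = ±1, so l_f ∈ {1, 3}; with 0 ≤ l_f ≤ n_f−1 = 1, the allowed l_f values are {1}.
For l_f = 1: m_f ∈ {m_i−1, m_i, m_i+1} ∩ [−1, 1] = {1} → 1 state.
Total: 1.

1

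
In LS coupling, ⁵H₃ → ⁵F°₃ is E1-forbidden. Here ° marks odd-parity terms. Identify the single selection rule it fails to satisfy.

the ΔL = 0, ±1 rule

Reading off the term symbols: S 2→2, L 5→3, J 3→3, parity even→odd.
Parity must change: even → odd — ✓.
ΔS = 0: S: 2 → 2 — ✓.
ΔL = 0, ±1 (not L=0↔0): L: 5 → 3, ΔL = -2 — ✗.
ΔJ = 0, ±1 (not J=0↔0): J: 3 → 3, ΔJ = +0 — ✓.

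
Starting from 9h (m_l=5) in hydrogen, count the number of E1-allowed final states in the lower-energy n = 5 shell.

E1 requires Δl = ±1, so l_f ∈ {4, 6}; with 0 ≤ l_f ≤ n_f−1 = 4, the allowed l_f values are {4}.
For l_f = 4: m_f ∈ {m_i−1, m_i, m_i+1} ∩ [−4, 4] = {4} → 1 state.
Total: 1.

1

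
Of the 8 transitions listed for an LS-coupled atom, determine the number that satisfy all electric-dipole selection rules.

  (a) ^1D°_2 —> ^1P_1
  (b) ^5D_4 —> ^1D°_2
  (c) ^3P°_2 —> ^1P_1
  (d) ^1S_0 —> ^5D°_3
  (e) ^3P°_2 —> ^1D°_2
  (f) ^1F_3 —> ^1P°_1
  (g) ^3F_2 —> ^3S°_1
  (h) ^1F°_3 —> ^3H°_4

(a) allowed
(b) forbidden (ΔS, ΔJ fail)
(c) forbidden (ΔS fails)
(d) forbidden (ΔS, ΔL, ΔJ fail)
(e) forbidden (parity, ΔS fail)
(f) forbidden (ΔL, ΔJ fail)
(g) forbidden (ΔL fails)
(h) forbidden (parity, ΔS, ΔL fail)
Total allowed: 1 of 8.

1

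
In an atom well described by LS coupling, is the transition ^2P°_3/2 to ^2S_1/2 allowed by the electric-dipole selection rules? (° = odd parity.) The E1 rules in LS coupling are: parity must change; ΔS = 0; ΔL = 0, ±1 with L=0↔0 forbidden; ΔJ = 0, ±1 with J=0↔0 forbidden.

allowed

ΔL = 0, ±1 (not L=0↔0): L: 1 → 0, ΔL = -1 — satisfied.
ΔS = 0: S: 1/2 → 1/2 — satisfied.
ΔJ = 0, ±1 (not J=0↔0): J: 3/2 → 1/2, ΔJ = -1 — satisfied.
Parity must change: odd → even — satisfied.
All four E1 rules are satisfied.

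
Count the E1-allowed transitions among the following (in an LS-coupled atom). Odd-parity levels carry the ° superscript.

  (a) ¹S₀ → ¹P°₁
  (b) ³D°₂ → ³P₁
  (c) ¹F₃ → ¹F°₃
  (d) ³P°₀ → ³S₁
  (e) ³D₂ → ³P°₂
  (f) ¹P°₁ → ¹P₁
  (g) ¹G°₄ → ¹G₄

7

(a) allowed
(b) allowed
(c) allowed
(d) allowed
(e) allowed
(f) allowed
(g) allowed
Total allowed: 7 of 7.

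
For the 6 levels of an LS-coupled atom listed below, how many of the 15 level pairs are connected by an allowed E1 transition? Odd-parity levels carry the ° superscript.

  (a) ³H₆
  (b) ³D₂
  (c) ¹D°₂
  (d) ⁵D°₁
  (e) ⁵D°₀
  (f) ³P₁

(a)–(b): forbidden (parity, ΔL, ΔJ).
(a)–(c): forbidden (ΔS, ΔL, ΔJ).
(a)–(d): forbidden (ΔS, ΔL, ΔJ).
(a)–(e): forbidden (ΔS, ΔL, ΔJ).
(a)–(f): forbidden (parity, ΔL, ΔJ).
(b)–(c): forbidden (ΔS).
(b)–(d): forbidden (ΔS).
(b)–(e): forbidden (ΔS, ΔJ).
(b)–(f): forbidden (parity).
(c)–(d): forbidden (parity, ΔS).
(c)–(e): forbidden (parity, ΔS, ΔJ).
(c)–(f): forbidden (ΔS).
(d)–(e): forbidden (parity).
(d)–(f): forbidden (ΔS).
(e)–(f): forbidden (ΔS).
Allowed pairs: 0 of 15.

0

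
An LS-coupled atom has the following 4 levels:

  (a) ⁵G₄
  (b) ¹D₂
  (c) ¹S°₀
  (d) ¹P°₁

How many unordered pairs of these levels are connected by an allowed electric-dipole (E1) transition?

(a)–(b): forbidden (parity, ΔS, ΔL, ΔJ).
(a)–(c): forbidden (ΔS, ΔL, ΔJ).
(a)–(d): forbidden (ΔS, ΔL, ΔJ).
(b)–(c): forbidden (ΔL, ΔJ).
(b)–(d): allowed.
(c)–(d): forbidden (parity).
Allowed pairs: 1 of 6.

1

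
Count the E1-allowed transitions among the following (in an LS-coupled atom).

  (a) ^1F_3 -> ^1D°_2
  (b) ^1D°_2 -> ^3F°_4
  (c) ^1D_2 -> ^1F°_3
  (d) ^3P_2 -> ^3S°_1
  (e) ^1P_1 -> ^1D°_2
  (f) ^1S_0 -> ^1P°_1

(a) allowed
(b) forbidden (parity, ΔS, ΔJ fail)
(c) allowed
(d) allowed
(e) allowed
(f) allowed
Total allowed: 5 of 6.

5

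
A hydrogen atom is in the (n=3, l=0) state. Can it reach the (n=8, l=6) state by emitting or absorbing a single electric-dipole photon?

l: 0 → 6 (Δl = +6). Δl = ±1 violated.
The transition is electric-dipole forbidden.

forbidden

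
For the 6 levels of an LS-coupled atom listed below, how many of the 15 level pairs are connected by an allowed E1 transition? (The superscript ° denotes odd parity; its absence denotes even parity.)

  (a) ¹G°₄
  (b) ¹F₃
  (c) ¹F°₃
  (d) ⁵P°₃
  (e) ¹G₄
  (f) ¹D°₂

5

(a)–(b): allowed.
(a)–(c): forbidden (parity).
(a)–(d): forbidden (parity, ΔS, ΔL).
(a)–(e): allowed.
(a)–(f): forbidden (parity, ΔL, ΔJ).
(b)–(c): allowed.
(b)–(d): forbidden (ΔS, ΔL).
(b)–(e): forbidden (parity).
(b)–(f): allowed.
(c)–(d): forbidden (parity, ΔS, ΔL).
(c)–(e): allowed.
(c)–(f): forbidden (parity).
(d)–(e): forbidden (ΔS, ΔL).
(d)–(f): forbidden (parity, ΔS).
(e)–(f): forbidden (ΔL, ΔJ).
Allowed pairs: 5 of 15.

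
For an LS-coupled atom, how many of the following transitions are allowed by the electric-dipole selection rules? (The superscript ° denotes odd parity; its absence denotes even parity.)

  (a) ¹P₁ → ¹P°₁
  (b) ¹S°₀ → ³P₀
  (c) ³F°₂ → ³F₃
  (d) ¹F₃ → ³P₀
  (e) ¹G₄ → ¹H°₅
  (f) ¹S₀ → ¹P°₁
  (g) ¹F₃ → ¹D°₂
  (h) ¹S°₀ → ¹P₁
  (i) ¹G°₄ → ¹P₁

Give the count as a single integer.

(a) allowed
(b) forbidden (ΔS, ΔJ fail)
(c) allowed
(d) forbidden (parity, ΔS, ΔL, ΔJ fail)
(e) allowed
(f) allowed
(g) allowed
(h) allowed
(i) forbidden (ΔL, ΔJ fail)
Total allowed: 6 of 9.

6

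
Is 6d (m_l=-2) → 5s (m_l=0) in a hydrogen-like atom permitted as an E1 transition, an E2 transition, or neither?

Δl = 0 − 2 = -2; l_i + l_f = 2.
Δm_l = +2.
E1 (Δl = ±1, |Δm_l| ≤ 1): not satisfied.
E2 (Δl = 0,±2, l_i+l_f ≥ 2, |Δm_l| ≤ 2): satisfied.

E2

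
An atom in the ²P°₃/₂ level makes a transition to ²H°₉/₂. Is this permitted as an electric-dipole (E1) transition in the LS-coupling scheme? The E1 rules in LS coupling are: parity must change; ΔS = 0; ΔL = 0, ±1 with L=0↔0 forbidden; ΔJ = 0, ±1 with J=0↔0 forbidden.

Initial level: S=1/2, L=1, J=3/2, parity odd. Final level: S=1/2, L=5, J=9/2, parity odd.
Parity must change: odd → odd — violated.
ΔS = 0: S: 1/2 → 1/2 — satisfied.
ΔL = 0, ±1 (not L=0↔0): L: 1 → 5, ΔL = +4 — violated.
ΔJ = 0, ±1 (not J=0↔0): J: 3/2 → 9/2, ΔJ = +3 — violated.
Rule(s) violated: parity, ΔL, ΔJ.

forbidden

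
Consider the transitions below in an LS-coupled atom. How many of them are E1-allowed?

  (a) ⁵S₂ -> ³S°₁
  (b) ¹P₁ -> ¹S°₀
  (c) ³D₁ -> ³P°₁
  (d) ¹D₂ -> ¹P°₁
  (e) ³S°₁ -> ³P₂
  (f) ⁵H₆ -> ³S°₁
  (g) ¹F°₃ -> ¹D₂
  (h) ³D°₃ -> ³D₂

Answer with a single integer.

(a) forbidden (ΔS, ΔL fail)
(b) allowed
(c) allowed
(d) allowed
(e) allowed
(f) forbidden (ΔS, ΔL, ΔJ fail)
(g) allowed
(h) allowed
Total allowed: 6 of 8.

6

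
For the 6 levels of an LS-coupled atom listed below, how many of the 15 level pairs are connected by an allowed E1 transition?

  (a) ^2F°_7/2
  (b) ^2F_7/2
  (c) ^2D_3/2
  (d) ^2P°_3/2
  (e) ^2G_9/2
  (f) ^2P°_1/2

4

(a)–(b): allowed.
(a)–(c): forbidden (ΔJ).
(a)–(d): forbidden (parity, ΔL, ΔJ).
(a)–(e): allowed.
(a)–(f): forbidden (parity, ΔL, ΔJ).
(b)–(c): forbidden (parity, ΔJ).
(b)–(d): forbidden (ΔL, ΔJ).
(b)–(e): forbidden (parity).
(b)–(f): forbidden (ΔL, ΔJ).
(c)–(d): allowed.
(c)–(e): forbidden (parity, ΔL, ΔJ).
(c)–(f): allowed.
(d)–(e): forbidden (ΔL, ΔJ).
(d)–(f): forbidden (parity).
(e)–(f): forbidden (ΔL, ΔJ).
Allowed pairs: 4 of 15.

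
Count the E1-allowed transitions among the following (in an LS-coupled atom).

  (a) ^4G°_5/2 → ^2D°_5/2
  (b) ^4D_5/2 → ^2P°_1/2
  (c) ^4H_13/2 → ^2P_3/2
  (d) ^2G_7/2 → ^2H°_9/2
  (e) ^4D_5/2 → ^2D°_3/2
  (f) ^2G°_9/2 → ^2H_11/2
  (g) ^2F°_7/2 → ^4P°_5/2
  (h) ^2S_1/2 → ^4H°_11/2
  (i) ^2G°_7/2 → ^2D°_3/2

2

(a) forbidden (parity, ΔS, ΔL fail)
(b) forbidden (ΔS, ΔJ fail)
(c) forbidden (parity, ΔS, ΔL, ΔJ fail)
(d) allowed
(e) forbidden (ΔS fails)
(f) allowed
(g) forbidden (parity, ΔS, ΔL fail)
(h) forbidden (ΔS, ΔL, ΔJ fail)
(i) forbidden (parity, ΔL, ΔJ fail)
Total allowed: 2 of 9.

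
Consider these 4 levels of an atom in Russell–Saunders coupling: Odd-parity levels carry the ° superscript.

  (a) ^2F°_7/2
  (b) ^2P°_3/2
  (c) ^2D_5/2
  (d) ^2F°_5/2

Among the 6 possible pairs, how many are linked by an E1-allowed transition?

(a)–(b): forbidden (parity, ΔL, ΔJ).
(a)–(c): allowed.
(a)–(d): forbidden (parity).
(b)–(c): allowed.
(b)–(d): forbidden (parity, ΔL).
(c)–(d): allowed.
Allowed pairs: 3 of 6.

3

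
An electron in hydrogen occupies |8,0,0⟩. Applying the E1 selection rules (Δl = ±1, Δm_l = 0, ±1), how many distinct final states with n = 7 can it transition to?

3

E1 requires Δl = ±1, so l_f ∈ {-1, 1}; with 0 ≤ l_f ≤ n_f−1 = 6, the allowed l_f values are {1}.
For l_f = 1: m_f ∈ {m_i−1, m_i, m_i+1} ∩ [−1, 1] = {-1, 0, 1} → 3 states.
Total: 3.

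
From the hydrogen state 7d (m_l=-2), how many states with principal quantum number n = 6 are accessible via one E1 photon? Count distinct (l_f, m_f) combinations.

4

E1 requires Δl = ±1, so l_f ∈ {1, 3}; with 0 ≤ l_f ≤ n_f−1 = 5, the allowed l_f values are {1, 3}.
For l_f = 1: m_f ∈ {m_i−1, m_i, m_i+1} ∩ [−1, 1] = {-1} → 1 state.
For l_f = 3: m_f ∈ {m_i−1, m_i, m_i+1} ∩ [−3, 3] = {-3, -2, -1} → 3 states.
Total: 4.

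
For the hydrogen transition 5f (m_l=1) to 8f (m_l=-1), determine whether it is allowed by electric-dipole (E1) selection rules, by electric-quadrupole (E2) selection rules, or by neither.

Δl = 3 − 3 = +0; l_i + l_f = 6.
Δm_l = -2.
E1 (Δl = ±1, |Δm_l| ≤ 1): not satisfied.
E2 (Δl = 0,±2, l_i+l_f ≥ 2, |Δm_l| ≤ 2): satisfied.

E2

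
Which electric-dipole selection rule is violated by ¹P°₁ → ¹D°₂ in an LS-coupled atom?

parity

Reading off the term symbols: S 0→0, L 1→2, J 1→2, parity odd→odd.
Parity must change: odd → odd — violated.
ΔS = 0: S: 0 → 0 — satisfied.
ΔL = 0, ±1 (not L=0↔0): L: 1 → 2, ΔL = +1 — satisfied.
ΔJ = 0, ±1 (not J=0↔0): J: 1 → 2, ΔJ = +1 — satisfied.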